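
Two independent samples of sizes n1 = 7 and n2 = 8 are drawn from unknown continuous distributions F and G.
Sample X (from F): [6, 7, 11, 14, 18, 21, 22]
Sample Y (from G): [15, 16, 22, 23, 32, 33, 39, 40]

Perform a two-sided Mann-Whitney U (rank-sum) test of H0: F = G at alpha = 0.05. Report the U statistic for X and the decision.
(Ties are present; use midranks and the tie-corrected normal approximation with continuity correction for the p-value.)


Step 1: Combine and sort all 15 observations; assign midranks.
sorted (value, group): (6,X), (7,X), (11,X), (14,X), (15,Y), (16,Y), (18,X), (21,X), (22,X), (22,Y), (23,Y), (32,Y), (33,Y), (39,Y), (40,Y)
ranks: 6->1, 7->2, 11->3, 14->4, 15->5, 16->6, 18->7, 21->8, 22->9.5, 22->9.5, 23->11, 32->12, 33->13, 39->14, 40->15
Step 2: Rank sum for X: R1 = 1 + 2 + 3 + 4 + 7 + 8 + 9.5 = 34.5.
Step 3: U_X = R1 - n1(n1+1)/2 = 34.5 - 7*8/2 = 34.5 - 28 = 6.5.
       U_Y = n1*n2 - U_X = 56 - 6.5 = 49.5.
Step 4: Ties are present, so use the tie-corrected normal approximation (with continuity correction) for the p-value.
Step 5: p-value = 0.014997; compare to alpha = 0.05. reject H0.

U_X = 6.5, p = 0.014997, reject H0 at alpha = 0.05.


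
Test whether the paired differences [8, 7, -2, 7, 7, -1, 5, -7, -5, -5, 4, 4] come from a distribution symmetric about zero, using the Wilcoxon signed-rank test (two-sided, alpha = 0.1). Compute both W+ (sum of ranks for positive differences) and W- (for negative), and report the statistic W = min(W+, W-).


Step 1: Drop any zero differences (none here) and take |d_i|.
|d| = [8, 7, 2, 7, 7, 1, 5, 7, 5, 5, 4, 4]
Step 2: Midrank |d_i| (ties get averaged ranks).
ranks: |8|->12, |7|->9.5, |2|->2, |7|->9.5, |7|->9.5, |1|->1, |5|->6, |7|->9.5, |5|->6, |5|->6, |4|->3.5, |4|->3.5
Step 3: Attach original signs; sum ranks with positive sign and with negative sign.
W+ = 12 + 9.5 + 9.5 + 9.5 + 6 + 3.5 + 3.5 = 53.5
W- = 2 + 1 + 9.5 + 6 + 6 = 24.5
(Check: W+ + W- = 78 should equal n(n+1)/2 = 78.)
Step 4: Test statistic W = min(W+, W-) = 24.5.
Step 5: Ties in |d|, so use the tie-corrected normal approximation.
        E[W] = n(n+1)/4 = 12*13/4 = 39.
        Tie groups: |d|=4 (t=2), |d|=5 (t=3), |d|=7 (t=4); sum(t^3 - t) = 90.
        Var[W] = n(n+1)(2n+1)/24 - sum(t^3-t)/48 = 3900/24 - 90/48 = 160.625.
        z = (W - E[W]) / sqrt(Var[W]) = (24.5 - 39) / 12.6738 = -1.1441.
        Two-sided p = 2*Phi(z) = 0.252585.
Step 6: alpha = 0.1. fail to reject H0.

W+ = 53.5, W- = 24.5, W = min = 24.5, p = 0.252585, fail to reject H0.


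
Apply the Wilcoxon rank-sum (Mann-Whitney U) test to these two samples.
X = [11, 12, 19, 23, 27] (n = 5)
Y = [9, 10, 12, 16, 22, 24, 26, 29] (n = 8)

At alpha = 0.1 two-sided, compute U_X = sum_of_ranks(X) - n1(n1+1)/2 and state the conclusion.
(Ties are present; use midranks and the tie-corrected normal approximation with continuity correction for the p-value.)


Step 1: Combine and sort all 13 observations; assign midranks.
sorted (value, group): (9,Y), (10,Y), (11,X), (12,X), (12,Y), (16,Y), (19,X), (22,Y), (23,X), (24,Y), (26,Y), (27,X), (29,Y)
ranks: 9->1, 10->2, 11->3, 12->4.5, 12->4.5, 16->6, 19->7, 22->8, 23->9, 24->10, 26->11, 27->12, 29->13
Step 2: Rank sum for X: R1 = 3 + 4.5 + 7 + 9 + 12 = 35.5.
Step 3: U_X = R1 - n1(n1+1)/2 = 35.5 - 5*6/2 = 35.5 - 15 = 20.5.
       U_Y = n1*n2 - U_X = 40 - 20.5 = 19.5.
Step 4: Ties are present, so use the tie-corrected normal approximation (with continuity correction) for the p-value.
Step 5: p-value = 1.000000; compare to alpha = 0.1. fail to reject H0.

U_X = 20.5, p = 1.000000, fail to reject H0 at alpha = 0.1.


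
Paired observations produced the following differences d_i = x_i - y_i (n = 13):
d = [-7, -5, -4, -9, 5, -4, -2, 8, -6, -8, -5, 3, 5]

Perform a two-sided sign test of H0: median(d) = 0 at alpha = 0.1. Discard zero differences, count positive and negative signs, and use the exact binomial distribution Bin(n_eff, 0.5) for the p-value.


Step 1: Discard zero differences. Original n = 13; n_eff = number of nonzero differences = 13.
Nonzero differences (with sign): -7, -5, -4, -9, +5, -4, -2, +8, -6, -8, -5, +3, +5
Step 2: Count signs: positive = 4, negative = 9.
Step 3: Under H0: P(positive) = 0.5, so the number of positives S ~ Bin(13, 0.5).
Step 4: Two-sided exact p-value = sum of Bin(13,0.5) probabilities at or below the observed probability = 0.266846.
Step 5: alpha = 0.1. fail to reject H0.

n_eff = 13, pos = 4, neg = 9, p = 0.266846, fail to reject H0.


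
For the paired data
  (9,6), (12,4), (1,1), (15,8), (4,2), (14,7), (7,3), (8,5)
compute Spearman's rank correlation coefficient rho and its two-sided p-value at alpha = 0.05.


Step 1: Rank x and y separately (midranks; no ties here).
rank(x): 9->5, 12->6, 1->1, 15->8, 4->2, 14->7, 7->3, 8->4
rank(y): 6->6, 4->4, 1->1, 8->8, 2->2, 7->7, 3->3, 5->5
Step 2: d_i = R_x(i) - R_y(i); compute d_i^2.
  (5-6)^2=1, (6-4)^2=4, (1-1)^2=0, (8-8)^2=0, (2-2)^2=0, (7-7)^2=0, (3-3)^2=0, (4-5)^2=1
sum(d^2) = 6.
Step 3: rho = 1 - 6*6 / (8*(8^2 - 1)) = 1 - 36/504 = 0.928571.
Step 4: Under H0, t = rho * sqrt((n-2)/(1-rho^2)) = 6.1283 ~ t(6).
Step 5: Two-sided p-value from the t-distribution with 6 df = 0.000863.
Step 6: alpha = 0.05. reject H0.

rho = 0.9286, p = 0.000863, reject H0 at alpha = 0.05.


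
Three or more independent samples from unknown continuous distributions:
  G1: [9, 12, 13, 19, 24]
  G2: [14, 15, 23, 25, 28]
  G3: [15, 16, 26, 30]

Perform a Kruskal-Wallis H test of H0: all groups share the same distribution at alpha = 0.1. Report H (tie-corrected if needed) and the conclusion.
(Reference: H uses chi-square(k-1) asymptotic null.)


Step 1: Combine all N = 14 observations and assign midranks.
sorted (value, group, rank): (9,G1,1), (12,G1,2), (13,G1,3), (14,G2,4), (15,G2,5.5), (15,G3,5.5), (16,G3,7), (19,G1,8), (23,G2,9), (24,G1,10), (25,G2,11), (26,G3,12), (28,G2,13), (30,G3,14)
Step 2: Sum ranks within each group.
R_1 = 24 (n_1 = 5)
R_2 = 42.5 (n_2 = 5)
R_3 = 38.5 (n_3 = 4)
Step 3: H = 12/(N(N+1)) * sum(R_i^2/n_i) - 3(N+1)
     = 12/(14*15) * (24^2/5 + 42.5^2/5 + 38.5^2/4) - 3*15
     = 0.057143 * 847.013 - 45
     = 3.400714.
Step 4: Ties present; correction factor C = 1 - 6/(14^3 - 14) = 0.997802. Corrected H = 3.400714 / 0.997802 = 3.408205.
Step 5: Under H0, H ~ chi^2(2); p-value = 0.181936.
Step 6: alpha = 0.1. fail to reject H0.

H = 3.4082, df = 2, p = 0.181936, fail to reject H0.


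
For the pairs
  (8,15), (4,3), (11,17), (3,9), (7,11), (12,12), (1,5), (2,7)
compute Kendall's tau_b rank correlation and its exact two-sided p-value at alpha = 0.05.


Step 1: Enumerate the 28 unordered pairs (i,j) with i<j and classify each by sign(x_j-x_i) * sign(y_j-y_i).
  (1,2):dx=-4,dy=-12->C; (1,3):dx=+3,dy=+2->C; (1,4):dx=-5,dy=-6->C; (1,5):dx=-1,dy=-4->C
  (1,6):dx=+4,dy=-3->D; (1,7):dx=-7,dy=-10->C; (1,8):dx=-6,dy=-8->C; (2,3):dx=+7,dy=+14->C
  (2,4):dx=-1,dy=+6->D; (2,5):dx=+3,dy=+8->C; (2,6):dx=+8,dy=+9->C; (2,7):dx=-3,dy=+2->D
  (2,8):dx=-2,dy=+4->D; (3,4):dx=-8,dy=-8->C; (3,5):dx=-4,dy=-6->C; (3,6):dx=+1,dy=-5->D
  (3,7):dx=-10,dy=-12->C; (3,8):dx=-9,dy=-10->C; (4,5):dx=+4,dy=+2->C; (4,6):dx=+9,dy=+3->C
  (4,7):dx=-2,dy=-4->C; (4,8):dx=-1,dy=-2->C; (5,6):dx=+5,dy=+1->C; (5,7):dx=-6,dy=-6->C
  (5,8):dx=-5,dy=-4->C; (6,7):dx=-11,dy=-7->C; (6,8):dx=-10,dy=-5->C; (7,8):dx=+1,dy=+2->C
Step 2: C = 23, D = 5, total pairs = 28.
Step 3: tau = (C - D)/(n(n-1)/2) = (23 - 5)/28 = 0.642857.
Step 4: Exact two-sided p-value (enumerate n! = 40320 permutations of y under H0): p = 0.031151.
Step 5: alpha = 0.05. reject H0.

tau_b = 0.6429 (C=23, D=5), p = 0.031151, reject H0.


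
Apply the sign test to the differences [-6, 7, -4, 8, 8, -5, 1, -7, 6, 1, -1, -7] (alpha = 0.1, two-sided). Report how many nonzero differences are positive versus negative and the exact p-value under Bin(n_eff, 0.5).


Step 1: Discard zero differences. Original n = 12; n_eff = number of nonzero differences = 12.
Nonzero differences (with sign): -6, +7, -4, +8, +8, -5, +1, -7, +6, +1, -1, -7
Step 2: Count signs: positive = 6, negative = 6.
Step 3: Under H0: P(positive) = 0.5, so the number of positives S ~ Bin(12, 0.5).
Step 4: Two-sided exact p-value = sum of Bin(12,0.5) probabilities at or below the observed probability = 1.000000.
Step 5: alpha = 0.1. fail to reject H0.

n_eff = 12, pos = 6, neg = 6, p = 1.000000, fail to reject H0.


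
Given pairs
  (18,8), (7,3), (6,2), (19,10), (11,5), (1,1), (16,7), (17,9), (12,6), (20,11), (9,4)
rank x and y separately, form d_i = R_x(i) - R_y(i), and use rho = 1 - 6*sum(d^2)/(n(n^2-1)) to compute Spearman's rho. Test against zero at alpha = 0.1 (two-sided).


Step 1: Rank x and y separately (midranks; no ties here).
rank(x): 18->9, 7->3, 6->2, 19->10, 11->5, 1->1, 16->7, 17->8, 12->6, 20->11, 9->4
rank(y): 8->8, 3->3, 2->2, 10->10, 5->5, 1->1, 7->7, 9->9, 6->6, 11->11, 4->4
Step 2: d_i = R_x(i) - R_y(i); compute d_i^2.
  (9-8)^2=1, (3-3)^2=0, (2-2)^2=0, (10-10)^2=0, (5-5)^2=0, (1-1)^2=0, (7-7)^2=0, (8-9)^2=1, (6-6)^2=0, (11-11)^2=0, (4-4)^2=0
sum(d^2) = 2.
Step 3: rho = 1 - 6*2 / (11*(11^2 - 1)) = 1 - 12/1320 = 0.990909.
Step 4: Under H0, t = rho * sqrt((n-2)/(1-rho^2)) = 22.0966 ~ t(9).
Step 5: Two-sided p-value from the t-distribution with 9 df = 0.000000.
Step 6: alpha = 0.1. reject H0.

rho = 0.9909, p = 0.000000, reject H0 at alpha = 0.1.


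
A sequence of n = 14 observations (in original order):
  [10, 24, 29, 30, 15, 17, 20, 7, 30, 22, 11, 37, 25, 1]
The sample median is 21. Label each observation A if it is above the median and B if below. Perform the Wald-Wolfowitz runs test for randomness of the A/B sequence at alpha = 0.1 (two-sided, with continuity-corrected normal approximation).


Step 1: Compute median = 21; label A = above, B = below.
Labels in order: BAAABBBBAABAAB  (n_A = 7, n_B = 7)
Step 2: Count runs R = 7.
Step 3: Under H0 (random ordering), E[R] = 2*n_A*n_B/(n_A+n_B) + 1 = 2*7*7/14 + 1 = 8.0000.
        Var[R] = 2*n_A*n_B*(2*n_A*n_B - n_A - n_B) / ((n_A+n_B)^2 * (n_A+n_B-1)) = 8232/2548 = 3.2308.
        SD[R] = 1.7974.
Step 4: Continuity-corrected z = (R + 0.5 - E[R]) / SD[R] = (7 + 0.5 - 8.0000) / 1.7974 = -0.2782.
Step 5: Two-sided p-value via normal approximation = 2*(1 - Phi(|z|)) = 0.780879.
Step 6: alpha = 0.1. fail to reject H0.

R = 7, z = -0.2782, p = 0.780879, fail to reject H0.


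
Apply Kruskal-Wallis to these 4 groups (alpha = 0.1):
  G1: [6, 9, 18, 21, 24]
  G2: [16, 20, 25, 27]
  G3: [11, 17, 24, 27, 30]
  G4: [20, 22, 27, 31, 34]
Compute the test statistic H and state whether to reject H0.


Step 1: Combine all N = 19 observations and assign midranks.
sorted (value, group, rank): (6,G1,1), (9,G1,2), (11,G3,3), (16,G2,4), (17,G3,5), (18,G1,6), (20,G2,7.5), (20,G4,7.5), (21,G1,9), (22,G4,10), (24,G1,11.5), (24,G3,11.5), (25,G2,13), (27,G2,15), (27,G3,15), (27,G4,15), (30,G3,17), (31,G4,18), (34,G4,19)
Step 2: Sum ranks within each group.
R_1 = 29.5 (n_1 = 5)
R_2 = 39.5 (n_2 = 4)
R_3 = 51.5 (n_3 = 5)
R_4 = 69.5 (n_4 = 5)
Step 3: H = 12/(N(N+1)) * sum(R_i^2/n_i) - 3(N+1)
     = 12/(19*20) * (29.5^2/5 + 39.5^2/4 + 51.5^2/5 + 69.5^2/5) - 3*20
     = 0.031579 * 2060.61 - 60
     = 5.071974.
Step 4: Ties present; correction factor C = 1 - 36/(19^3 - 19) = 0.994737. Corrected H = 5.071974 / 0.994737 = 5.098810.
Step 5: Under H0, H ~ chi^2(3); p-value = 0.164703.
Step 6: alpha = 0.1. fail to reject H0.

H = 5.0988, df = 3, p = 0.164703, fail to reject H0.


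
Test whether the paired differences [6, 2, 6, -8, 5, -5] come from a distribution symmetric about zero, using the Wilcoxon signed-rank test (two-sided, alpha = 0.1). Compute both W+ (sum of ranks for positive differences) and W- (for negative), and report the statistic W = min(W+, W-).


Step 1: Drop any zero differences (none here) and take |d_i|.
|d| = [6, 2, 6, 8, 5, 5]
Step 2: Midrank |d_i| (ties get averaged ranks).
ranks: |6|->4.5, |2|->1, |6|->4.5, |8|->6, |5|->2.5, |5|->2.5
Step 3: Attach original signs; sum ranks with positive sign and with negative sign.
W+ = 4.5 + 1 + 4.5 + 2.5 = 12.5
W- = 6 + 2.5 = 8.5
(Check: W+ + W- = 21 should equal n(n+1)/2 = 21.)
Step 4: Test statistic W = min(W+, W-) = 8.5.
Step 5: Ties in |d|, so use the tie-corrected normal approximation.
        E[W] = n(n+1)/4 = 6*7/4 = 10.5.
        Tie groups: |d|=5 (t=2), |d|=6 (t=2); sum(t^3 - t) = 12.
        Var[W] = n(n+1)(2n+1)/24 - sum(t^3-t)/48 = 546/24 - 12/48 = 22.5.
        z = (W - E[W]) / sqrt(Var[W]) = (8.5 - 10.5) / 4.7434 = -0.4216.
        Two-sided p = 2*Phi(z) = 0.673290.
Step 6: alpha = 0.1. fail to reject H0.

W+ = 12.5, W- = 8.5, W = min = 8.5, p = 0.673290, fail to reject H0.


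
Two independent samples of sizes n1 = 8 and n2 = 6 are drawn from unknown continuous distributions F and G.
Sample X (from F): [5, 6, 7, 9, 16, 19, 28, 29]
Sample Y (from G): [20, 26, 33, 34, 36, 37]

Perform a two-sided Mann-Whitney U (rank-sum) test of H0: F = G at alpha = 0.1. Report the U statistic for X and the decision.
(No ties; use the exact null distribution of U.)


Step 1: Combine and sort all 14 observations; assign midranks.
sorted (value, group): (5,X), (6,X), (7,X), (9,X), (16,X), (19,X), (20,Y), (26,Y), (28,X), (29,X), (33,Y), (34,Y), (36,Y), (37,Y)
ranks: 5->1, 6->2, 7->3, 9->4, 16->5, 19->6, 20->7, 26->8, 28->9, 29->10, 33->11, 34->12, 36->13, 37->14
Step 2: Rank sum for X: R1 = 1 + 2 + 3 + 4 + 5 + 6 + 9 + 10 = 40.
Step 3: U_X = R1 - n1(n1+1)/2 = 40 - 8*9/2 = 40 - 36 = 4.
       U_Y = n1*n2 - U_X = 48 - 4 = 44.
Step 4: No ties, so the exact null distribution of U (based on enumerating the C(14,8) = 3003 equally likely rank assignments) gives the two-sided p-value.
Step 5: p-value = 0.007992; compare to alpha = 0.1. reject H0.

U_X = 4, p = 0.007992, reject H0 at alpha = 0.1.


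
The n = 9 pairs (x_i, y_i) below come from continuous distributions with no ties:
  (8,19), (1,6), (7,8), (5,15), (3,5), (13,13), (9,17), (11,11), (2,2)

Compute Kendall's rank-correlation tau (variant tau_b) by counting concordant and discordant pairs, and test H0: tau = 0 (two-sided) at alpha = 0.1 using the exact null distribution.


Step 1: Enumerate the 36 unordered pairs (i,j) with i<j and classify each by sign(x_j-x_i) * sign(y_j-y_i).
  (1,2):dx=-7,dy=-13->C; (1,3):dx=-1,dy=-11->C; (1,4):dx=-3,dy=-4->C; (1,5):dx=-5,dy=-14->C
  (1,6):dx=+5,dy=-6->D; (1,7):dx=+1,dy=-2->D; (1,8):dx=+3,dy=-8->D; (1,9):dx=-6,dy=-17->C
  (2,3):dx=+6,dy=+2->C; (2,4):dx=+4,dy=+9->C; (2,5):dx=+2,dy=-1->D; (2,6):dx=+12,dy=+7->C
  (2,7):dx=+8,dy=+11->C; (2,8):dx=+10,dy=+5->C; (2,9):dx=+1,dy=-4->D; (3,4):dx=-2,dy=+7->D
  (3,5):dx=-4,dy=-3->C; (3,6):dx=+6,dy=+5->C; (3,7):dx=+2,dy=+9->C; (3,8):dx=+4,dy=+3->C
  (3,9):dx=-5,dy=-6->C; (4,5):dx=-2,dy=-10->C; (4,6):dx=+8,dy=-2->D; (4,7):dx=+4,dy=+2->C
  (4,8):dx=+6,dy=-4->D; (4,9):dx=-3,dy=-13->C; (5,6):dx=+10,dy=+8->C; (5,7):dx=+6,dy=+12->C
  (5,8):dx=+8,dy=+6->C; (5,9):dx=-1,dy=-3->C; (6,7):dx=-4,dy=+4->D; (6,8):dx=-2,dy=-2->C
  (6,9):dx=-11,dy=-11->C; (7,8):dx=+2,dy=-6->D; (7,9):dx=-7,dy=-15->C; (8,9):dx=-9,dy=-9->C
Step 2: C = 26, D = 10, total pairs = 36.
Step 3: tau = (C - D)/(n(n-1)/2) = (26 - 10)/36 = 0.444444.
Step 4: Exact two-sided p-value (enumerate n! = 362880 permutations of y under H0): p = 0.119439.
Step 5: alpha = 0.1. fail to reject H0.

tau_b = 0.4444 (C=26, D=10), p = 0.119439, fail to reject H0.


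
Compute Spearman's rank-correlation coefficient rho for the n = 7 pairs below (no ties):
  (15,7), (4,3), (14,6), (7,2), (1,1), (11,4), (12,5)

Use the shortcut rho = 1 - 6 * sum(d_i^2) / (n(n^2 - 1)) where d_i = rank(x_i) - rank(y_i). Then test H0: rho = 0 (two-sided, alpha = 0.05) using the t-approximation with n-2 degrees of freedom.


Step 1: Rank x and y separately (midranks; no ties here).
rank(x): 15->7, 4->2, 14->6, 7->3, 1->1, 11->4, 12->5
rank(y): 7->7, 3->3, 6->6, 2->2, 1->1, 4->4, 5->5
Step 2: d_i = R_x(i) - R_y(i); compute d_i^2.
  (7-7)^2=0, (2-3)^2=1, (6-6)^2=0, (3-2)^2=1, (1-1)^2=0, (4-4)^2=0, (5-5)^2=0
sum(d^2) = 2.
Step 3: rho = 1 - 6*2 / (7*(7^2 - 1)) = 1 - 12/336 = 0.964286.
Step 4: Under H0, t = rho * sqrt((n-2)/(1-rho^2)) = 8.1408 ~ t(5).
Step 5: Two-sided p-value from the t-distribution with 5 df = 0.000454.
Step 6: alpha = 0.05. reject H0.

rho = 0.9643, p = 0.000454, reject H0 at alpha = 0.05.


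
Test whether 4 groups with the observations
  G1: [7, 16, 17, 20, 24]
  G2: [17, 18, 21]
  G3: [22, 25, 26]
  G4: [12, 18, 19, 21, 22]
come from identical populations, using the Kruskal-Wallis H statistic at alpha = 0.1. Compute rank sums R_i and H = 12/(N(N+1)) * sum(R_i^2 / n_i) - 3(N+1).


Step 1: Combine all N = 16 observations and assign midranks.
sorted (value, group, rank): (7,G1,1), (12,G4,2), (16,G1,3), (17,G1,4.5), (17,G2,4.5), (18,G2,6.5), (18,G4,6.5), (19,G4,8), (20,G1,9), (21,G2,10.5), (21,G4,10.5), (22,G3,12.5), (22,G4,12.5), (24,G1,14), (25,G3,15), (26,G3,16)
Step 2: Sum ranks within each group.
R_1 = 31.5 (n_1 = 5)
R_2 = 21.5 (n_2 = 3)
R_3 = 43.5 (n_3 = 3)
R_4 = 39.5 (n_4 = 5)
Step 3: H = 12/(N(N+1)) * sum(R_i^2/n_i) - 3(N+1)
     = 12/(16*17) * (31.5^2/5 + 21.5^2/3 + 43.5^2/3 + 39.5^2/5) - 3*17
     = 0.044118 * 1295.33 - 51
     = 6.147059.
Step 4: Ties present; correction factor C = 1 - 24/(16^3 - 16) = 0.994118. Corrected H = 6.147059 / 0.994118 = 6.183432.
Step 5: Under H0, H ~ chi^2(3); p-value = 0.103019.
Step 6: alpha = 0.1. fail to reject H0.

H = 6.1834, df = 3, p = 0.103019, fail to reject H0.


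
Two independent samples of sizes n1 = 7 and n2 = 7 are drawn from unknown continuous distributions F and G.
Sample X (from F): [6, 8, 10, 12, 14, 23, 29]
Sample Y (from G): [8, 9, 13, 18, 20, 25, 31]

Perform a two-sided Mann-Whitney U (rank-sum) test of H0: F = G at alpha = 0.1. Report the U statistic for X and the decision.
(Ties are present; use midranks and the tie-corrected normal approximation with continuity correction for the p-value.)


Step 1: Combine and sort all 14 observations; assign midranks.
sorted (value, group): (6,X), (8,X), (8,Y), (9,Y), (10,X), (12,X), (13,Y), (14,X), (18,Y), (20,Y), (23,X), (25,Y), (29,X), (31,Y)
ranks: 6->1, 8->2.5, 8->2.5, 9->4, 10->5, 12->6, 13->7, 14->8, 18->9, 20->10, 23->11, 25->12, 29->13, 31->14
Step 2: Rank sum for X: R1 = 1 + 2.5 + 5 + 6 + 8 + 11 + 13 = 46.5.
Step 3: U_X = R1 - n1(n1+1)/2 = 46.5 - 7*8/2 = 46.5 - 28 = 18.5.
       U_Y = n1*n2 - U_X = 49 - 18.5 = 30.5.
Step 4: Ties are present, so use the tie-corrected normal approximation (with continuity correction) for the p-value.
Step 5: p-value = 0.481721; compare to alpha = 0.1. fail to reject H0.

U_X = 18.5, p = 0.481721, fail to reject H0 at alpha = 0.1.


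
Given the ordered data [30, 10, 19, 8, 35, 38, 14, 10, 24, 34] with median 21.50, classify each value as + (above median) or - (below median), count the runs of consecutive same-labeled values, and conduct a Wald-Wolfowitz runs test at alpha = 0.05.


Step 1: Compute median = 21.50; label A = above, B = below.
Labels in order: ABBBAABBAA  (n_A = 5, n_B = 5)
Step 2: Count runs R = 5.
Step 3: Under H0 (random ordering), E[R] = 2*n_A*n_B/(n_A+n_B) + 1 = 2*5*5/10 + 1 = 6.0000.
        Var[R] = 2*n_A*n_B*(2*n_A*n_B - n_A - n_B) / ((n_A+n_B)^2 * (n_A+n_B-1)) = 2000/900 = 2.2222.
        SD[R] = 1.4907.
Step 4: Continuity-corrected z = (R + 0.5 - E[R]) / SD[R] = (5 + 0.5 - 6.0000) / 1.4907 = -0.3354.
Step 5: Two-sided p-value via normal approximation = 2*(1 - Phi(|z|)) = 0.737316.
Step 6: alpha = 0.05. fail to reject H0.

R = 5, z = -0.3354, p = 0.737316, fail to reject H0.


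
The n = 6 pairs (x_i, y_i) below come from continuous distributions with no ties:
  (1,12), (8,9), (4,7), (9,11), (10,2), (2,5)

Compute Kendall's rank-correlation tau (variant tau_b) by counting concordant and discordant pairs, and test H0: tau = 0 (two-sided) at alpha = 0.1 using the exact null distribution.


Step 1: Enumerate the 15 unordered pairs (i,j) with i<j and classify each by sign(x_j-x_i) * sign(y_j-y_i).
  (1,2):dx=+7,dy=-3->D; (1,3):dx=+3,dy=-5->D; (1,4):dx=+8,dy=-1->D; (1,5):dx=+9,dy=-10->D
  (1,6):dx=+1,dy=-7->D; (2,3):dx=-4,dy=-2->C; (2,4):dx=+1,dy=+2->C; (2,5):dx=+2,dy=-7->D
  (2,6):dx=-6,dy=-4->C; (3,4):dx=+5,dy=+4->C; (3,5):dx=+6,dy=-5->D; (3,6):dx=-2,dy=-2->C
  (4,5):dx=+1,dy=-9->D; (4,6):dx=-7,dy=-6->C; (5,6):dx=-8,dy=+3->D
Step 2: C = 6, D = 9, total pairs = 15.
Step 3: tau = (C - D)/(n(n-1)/2) = (6 - 9)/15 = -0.200000.
Step 4: Exact two-sided p-value (enumerate n! = 720 permutations of y under H0): p = 0.719444.
Step 5: alpha = 0.1. fail to reject H0.

tau_b = -0.2000 (C=6, D=9), p = 0.719444, fail to reject H0.


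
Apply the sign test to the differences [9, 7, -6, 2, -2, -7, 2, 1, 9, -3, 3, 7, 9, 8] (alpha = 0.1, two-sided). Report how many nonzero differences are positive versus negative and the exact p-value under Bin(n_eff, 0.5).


Step 1: Discard zero differences. Original n = 14; n_eff = number of nonzero differences = 14.
Nonzero differences (with sign): +9, +7, -6, +2, -2, -7, +2, +1, +9, -3, +3, +7, +9, +8
Step 2: Count signs: positive = 10, negative = 4.
Step 3: Under H0: P(positive) = 0.5, so the number of positives S ~ Bin(14, 0.5).
Step 4: Two-sided exact p-value = sum of Bin(14,0.5) probabilities at or below the observed probability = 0.179565.
Step 5: alpha = 0.1. fail to reject H0.

n_eff = 14, pos = 10, neg = 4, p = 0.179565, fail to reject H0.


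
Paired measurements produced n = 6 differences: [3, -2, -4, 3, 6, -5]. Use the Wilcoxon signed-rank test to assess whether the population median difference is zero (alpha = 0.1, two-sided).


Step 1: Drop any zero differences (none here) and take |d_i|.
|d| = [3, 2, 4, 3, 6, 5]
Step 2: Midrank |d_i| (ties get averaged ranks).
ranks: |3|->2.5, |2|->1, |4|->4, |3|->2.5, |6|->6, |5|->5
Step 3: Attach original signs; sum ranks with positive sign and with negative sign.
W+ = 2.5 + 2.5 + 6 = 11
W- = 1 + 4 + 5 = 10
(Check: W+ + W- = 21 should equal n(n+1)/2 = 21.)
Step 4: Test statistic W = min(W+, W-) = 10.
Step 5: Ties in |d|, so use the tie-corrected normal approximation.
        E[W] = n(n+1)/4 = 6*7/4 = 10.5.
        Tie groups: |d|=3 (t=2); sum(t^3 - t) = 6.
        Var[W] = n(n+1)(2n+1)/24 - sum(t^3-t)/48 = 546/24 - 6/48 = 22.625.
        z = (W - E[W]) / sqrt(Var[W]) = (10 - 10.5) / 4.7566 = -0.1051.
        Two-sided p = 2*Phi(z) = 0.916282.
Step 6: alpha = 0.1. fail to reject H0.

W+ = 11, W- = 10, W = min = 10, p = 0.916282, fail to reject H0.


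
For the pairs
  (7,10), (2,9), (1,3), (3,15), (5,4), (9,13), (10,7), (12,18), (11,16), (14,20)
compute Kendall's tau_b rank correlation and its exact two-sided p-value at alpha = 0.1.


Step 1: Enumerate the 45 unordered pairs (i,j) with i<j and classify each by sign(x_j-x_i) * sign(y_j-y_i).
  (1,2):dx=-5,dy=-1->C; (1,3):dx=-6,dy=-7->C; (1,4):dx=-4,dy=+5->D; (1,5):dx=-2,dy=-6->C
  (1,6):dx=+2,dy=+3->C; (1,7):dx=+3,dy=-3->D; (1,8):dx=+5,dy=+8->C; (1,9):dx=+4,dy=+6->C
  (1,10):dx=+7,dy=+10->C; (2,3):dx=-1,dy=-6->C; (2,4):dx=+1,dy=+6->C; (2,5):dx=+3,dy=-5->D
  (2,6):dx=+7,dy=+4->C; (2,7):dx=+8,dy=-2->D; (2,8):dx=+10,dy=+9->C; (2,9):dx=+9,dy=+7->C
  (2,10):dx=+12,dy=+11->C; (3,4):dx=+2,dy=+12->C; (3,5):dx=+4,dy=+1->C; (3,6):dx=+8,dy=+10->C
  (3,7):dx=+9,dy=+4->C; (3,8):dx=+11,dy=+15->C; (3,9):dx=+10,dy=+13->C; (3,10):dx=+13,dy=+17->C
  (4,5):dx=+2,dy=-11->D; (4,6):dx=+6,dy=-2->D; (4,7):dx=+7,dy=-8->D; (4,8):dx=+9,dy=+3->C
  (4,9):dx=+8,dy=+1->C; (4,10):dx=+11,dy=+5->C; (5,6):dx=+4,dy=+9->C; (5,7):dx=+5,dy=+3->C
  (5,8):dx=+7,dy=+14->C; (5,9):dx=+6,dy=+12->C; (5,10):dx=+9,dy=+16->C; (6,7):dx=+1,dy=-6->D
  (6,8):dx=+3,dy=+5->C; (6,9):dx=+2,dy=+3->C; (6,10):dx=+5,dy=+7->C; (7,8):dx=+2,dy=+11->C
  (7,9):dx=+1,dy=+9->C; (7,10):dx=+4,dy=+13->C; (8,9):dx=-1,dy=-2->C; (8,10):dx=+2,dy=+2->C
  (9,10):dx=+3,dy=+4->C
Step 2: C = 37, D = 8, total pairs = 45.
Step 3: tau = (C - D)/(n(n-1)/2) = (37 - 8)/45 = 0.644444.
Step 4: Exact two-sided p-value (enumerate n! = 3628800 permutations of y under H0): p = 0.009148.
Step 5: alpha = 0.1. reject H0.

tau_b = 0.6444 (C=37, D=8), p = 0.009148, reject H0.


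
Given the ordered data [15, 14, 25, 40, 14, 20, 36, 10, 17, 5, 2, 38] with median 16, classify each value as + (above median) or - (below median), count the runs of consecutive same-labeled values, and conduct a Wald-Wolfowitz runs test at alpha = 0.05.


Step 1: Compute median = 16; label A = above, B = below.
Labels in order: BBAABAABABBA  (n_A = 6, n_B = 6)
Step 2: Count runs R = 8.
Step 3: Under H0 (random ordering), E[R] = 2*n_A*n_B/(n_A+n_B) + 1 = 2*6*6/12 + 1 = 7.0000.
        Var[R] = 2*n_A*n_B*(2*n_A*n_B - n_A - n_B) / ((n_A+n_B)^2 * (n_A+n_B-1)) = 4320/1584 = 2.7273.
        SD[R] = 1.6514.
Step 4: Continuity-corrected z = (R - 0.5 - E[R]) / SD[R] = (8 - 0.5 - 7.0000) / 1.6514 = 0.3028.
Step 5: Two-sided p-value via normal approximation = 2*(1 - Phi(|z|)) = 0.762069.
Step 6: alpha = 0.05. fail to reject H0.

R = 8, z = 0.3028, p = 0.762069, fail to reject H0.


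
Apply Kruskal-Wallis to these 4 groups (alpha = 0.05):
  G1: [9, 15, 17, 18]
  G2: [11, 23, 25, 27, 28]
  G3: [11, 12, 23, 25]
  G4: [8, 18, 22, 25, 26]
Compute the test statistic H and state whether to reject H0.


Step 1: Combine all N = 18 observations and assign midranks.
sorted (value, group, rank): (8,G4,1), (9,G1,2), (11,G2,3.5), (11,G3,3.5), (12,G3,5), (15,G1,6), (17,G1,7), (18,G1,8.5), (18,G4,8.5), (22,G4,10), (23,G2,11.5), (23,G3,11.5), (25,G2,14), (25,G3,14), (25,G4,14), (26,G4,16), (27,G2,17), (28,G2,18)
Step 2: Sum ranks within each group.
R_1 = 23.5 (n_1 = 4)
R_2 = 64 (n_2 = 5)
R_3 = 34 (n_3 = 4)
R_4 = 49.5 (n_4 = 5)
Step 3: H = 12/(N(N+1)) * sum(R_i^2/n_i) - 3(N+1)
     = 12/(18*19) * (23.5^2/4 + 64^2/5 + 34^2/4 + 49.5^2/5) - 3*19
     = 0.035088 * 1736.31 - 57
     = 3.923246.
Step 4: Ties present; correction factor C = 1 - 42/(18^3 - 18) = 0.992776. Corrected H = 3.923246 / 0.992776 = 3.951793.
Step 5: Under H0, H ~ chi^2(3); p-value = 0.266717.
Step 6: alpha = 0.05. fail to reject H0.

H = 3.9518, df = 3, p = 0.266717, fail to reject H0.


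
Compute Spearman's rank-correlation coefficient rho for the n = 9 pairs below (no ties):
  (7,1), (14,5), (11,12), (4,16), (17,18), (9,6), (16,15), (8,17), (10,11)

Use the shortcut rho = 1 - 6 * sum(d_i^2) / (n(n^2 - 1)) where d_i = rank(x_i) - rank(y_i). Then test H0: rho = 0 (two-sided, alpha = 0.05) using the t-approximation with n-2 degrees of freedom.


Step 1: Rank x and y separately (midranks; no ties here).
rank(x): 7->2, 14->7, 11->6, 4->1, 17->9, 9->4, 16->8, 8->3, 10->5
rank(y): 1->1, 5->2, 12->5, 16->7, 18->9, 6->3, 15->6, 17->8, 11->4
Step 2: d_i = R_x(i) - R_y(i); compute d_i^2.
  (2-1)^2=1, (7-2)^2=25, (6-5)^2=1, (1-7)^2=36, (9-9)^2=0, (4-3)^2=1, (8-6)^2=4, (3-8)^2=25, (5-4)^2=1
sum(d^2) = 94.
Step 3: rho = 1 - 6*94 / (9*(9^2 - 1)) = 1 - 564/720 = 0.216667.
Step 4: Under H0, t = rho * sqrt((n-2)/(1-rho^2)) = 0.5872 ~ t(7).
Step 5: Two-sided p-value from the t-distribution with 7 df = 0.575515.
Step 6: alpha = 0.05. fail to reject H0.

rho = 0.2167, p = 0.575515, fail to reject H0 at alpha = 0.05.


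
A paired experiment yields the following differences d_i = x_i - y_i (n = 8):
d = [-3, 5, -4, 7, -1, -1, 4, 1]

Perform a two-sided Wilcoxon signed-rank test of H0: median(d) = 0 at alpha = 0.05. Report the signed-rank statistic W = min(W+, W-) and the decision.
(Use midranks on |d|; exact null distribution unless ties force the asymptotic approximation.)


Step 1: Drop any zero differences (none here) and take |d_i|.
|d| = [3, 5, 4, 7, 1, 1, 4, 1]
Step 2: Midrank |d_i| (ties get averaged ranks).
ranks: |3|->4, |5|->7, |4|->5.5, |7|->8, |1|->2, |1|->2, |4|->5.5, |1|->2
Step 3: Attach original signs; sum ranks with positive sign and with negative sign.
W+ = 7 + 8 + 5.5 + 2 = 22.5
W- = 4 + 5.5 + 2 + 2 = 13.5
(Check: W+ + W- = 36 should equal n(n+1)/2 = 36.)
Step 4: Test statistic W = min(W+, W-) = 13.5.
Step 5: Ties in |d|, so use the tie-corrected normal approximation.
        E[W] = n(n+1)/4 = 8*9/4 = 18.
        Tie groups: |d|=1 (t=3), |d|=4 (t=2); sum(t^3 - t) = 30.
        Var[W] = n(n+1)(2n+1)/24 - sum(t^3-t)/48 = 1224/24 - 30/48 = 50.375.
        z = (W - E[W]) / sqrt(Var[W]) = (13.5 - 18) / 7.0975 = -0.6340.
        Two-sided p = 2*Phi(z) = 0.526066.
Step 6: alpha = 0.05. fail to reject H0.

W+ = 22.5, W- = 13.5, W = min = 13.5, p = 0.526066, fail to reject H0.


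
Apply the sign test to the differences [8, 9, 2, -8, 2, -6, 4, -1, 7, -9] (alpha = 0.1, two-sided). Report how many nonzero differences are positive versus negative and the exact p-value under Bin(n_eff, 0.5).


Step 1: Discard zero differences. Original n = 10; n_eff = number of nonzero differences = 10.
Nonzero differences (with sign): +8, +9, +2, -8, +2, -6, +4, -1, +7, -9
Step 2: Count signs: positive = 6, negative = 4.
Step 3: Under H0: P(positive) = 0.5, so the number of positives S ~ Bin(10, 0.5).
Step 4: Two-sided exact p-value = sum of Bin(10,0.5) probabilities at or below the observed probability = 0.753906.
Step 5: alpha = 0.1. fail to reject H0.

n_eff = 10, pos = 6, neg = 4, p = 0.753906, fail to reject H0.


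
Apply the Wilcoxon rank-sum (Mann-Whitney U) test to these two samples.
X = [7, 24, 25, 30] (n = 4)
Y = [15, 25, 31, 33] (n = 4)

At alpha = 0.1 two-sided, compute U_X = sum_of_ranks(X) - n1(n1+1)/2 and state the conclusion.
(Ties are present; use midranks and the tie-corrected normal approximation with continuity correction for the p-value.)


Step 1: Combine and sort all 8 observations; assign midranks.
sorted (value, group): (7,X), (15,Y), (24,X), (25,X), (25,Y), (30,X), (31,Y), (33,Y)
ranks: 7->1, 15->2, 24->3, 25->4.5, 25->4.5, 30->6, 31->7, 33->8
Step 2: Rank sum for X: R1 = 1 + 3 + 4.5 + 6 = 14.5.
Step 3: U_X = R1 - n1(n1+1)/2 = 14.5 - 4*5/2 = 14.5 - 10 = 4.5.
       U_Y = n1*n2 - U_X = 16 - 4.5 = 11.5.
Step 4: Ties are present, so use the tie-corrected normal approximation (with continuity correction) for the p-value.
Step 5: p-value = 0.383630; compare to alpha = 0.1. fail to reject H0.

U_X = 4.5, p = 0.383630, fail to reject H0 at alpha = 0.1.


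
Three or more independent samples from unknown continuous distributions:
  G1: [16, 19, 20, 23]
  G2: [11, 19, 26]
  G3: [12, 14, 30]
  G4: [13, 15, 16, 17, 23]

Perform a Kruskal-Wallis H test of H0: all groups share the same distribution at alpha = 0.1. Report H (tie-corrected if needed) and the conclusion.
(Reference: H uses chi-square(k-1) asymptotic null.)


Step 1: Combine all N = 15 observations and assign midranks.
sorted (value, group, rank): (11,G2,1), (12,G3,2), (13,G4,3), (14,G3,4), (15,G4,5), (16,G1,6.5), (16,G4,6.5), (17,G4,8), (19,G1,9.5), (19,G2,9.5), (20,G1,11), (23,G1,12.5), (23,G4,12.5), (26,G2,14), (30,G3,15)
Step 2: Sum ranks within each group.
R_1 = 39.5 (n_1 = 4)
R_2 = 24.5 (n_2 = 3)
R_3 = 21 (n_3 = 3)
R_4 = 35 (n_4 = 5)
Step 3: H = 12/(N(N+1)) * sum(R_i^2/n_i) - 3(N+1)
     = 12/(15*16) * (39.5^2/4 + 24.5^2/3 + 21^2/3 + 35^2/5) - 3*16
     = 0.050000 * 982.146 - 48
     = 1.107292.
Step 4: Ties present; correction factor C = 1 - 18/(15^3 - 15) = 0.994643. Corrected H = 1.107292 / 0.994643 = 1.113256.
Step 5: Under H0, H ~ chi^2(3); p-value = 0.773875.
Step 6: alpha = 0.1. fail to reject H0.

H = 1.1133, df = 3, p = 0.773875, fail to reject H0.


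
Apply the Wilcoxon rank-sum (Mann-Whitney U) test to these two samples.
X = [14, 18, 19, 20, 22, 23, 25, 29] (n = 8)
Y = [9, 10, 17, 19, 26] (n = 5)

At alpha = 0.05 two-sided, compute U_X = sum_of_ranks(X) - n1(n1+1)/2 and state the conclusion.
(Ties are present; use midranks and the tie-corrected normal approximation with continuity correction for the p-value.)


Step 1: Combine and sort all 13 observations; assign midranks.
sorted (value, group): (9,Y), (10,Y), (14,X), (17,Y), (18,X), (19,X), (19,Y), (20,X), (22,X), (23,X), (25,X), (26,Y), (29,X)
ranks: 9->1, 10->2, 14->3, 17->4, 18->5, 19->6.5, 19->6.5, 20->8, 22->9, 23->10, 25->11, 26->12, 29->13
Step 2: Rank sum for X: R1 = 3 + 5 + 6.5 + 8 + 9 + 10 + 11 + 13 = 65.5.
Step 3: U_X = R1 - n1(n1+1)/2 = 65.5 - 8*9/2 = 65.5 - 36 = 29.5.
       U_Y = n1*n2 - U_X = 40 - 29.5 = 10.5.
Step 4: Ties are present, so use the tie-corrected normal approximation (with continuity correction) for the p-value.
Step 5: p-value = 0.187076; compare to alpha = 0.05. fail to reject H0.

U_X = 29.5, p = 0.187076, fail to reject H0 at alpha = 0.05.


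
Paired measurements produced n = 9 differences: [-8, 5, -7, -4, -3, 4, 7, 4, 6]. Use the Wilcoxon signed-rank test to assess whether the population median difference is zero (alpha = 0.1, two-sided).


Step 1: Drop any zero differences (none here) and take |d_i|.
|d| = [8, 5, 7, 4, 3, 4, 7, 4, 6]
Step 2: Midrank |d_i| (ties get averaged ranks).
ranks: |8|->9, |5|->5, |7|->7.5, |4|->3, |3|->1, |4|->3, |7|->7.5, |4|->3, |6|->6
Step 3: Attach original signs; sum ranks with positive sign and with negative sign.
W+ = 5 + 3 + 7.5 + 3 + 6 = 24.5
W- = 9 + 7.5 + 3 + 1 = 20.5
(Check: W+ + W- = 45 should equal n(n+1)/2 = 45.)
Step 4: Test statistic W = min(W+, W-) = 20.5.
Step 5: Ties in |d|, so use the tie-corrected normal approximation.
        E[W] = n(n+1)/4 = 9*10/4 = 22.5.
        Tie groups: |d|=4 (t=3), |d|=7 (t=2); sum(t^3 - t) = 30.
        Var[W] = n(n+1)(2n+1)/24 - sum(t^3-t)/48 = 1710/24 - 30/48 = 70.625.
        z = (W - E[W]) / sqrt(Var[W]) = (20.5 - 22.5) / 8.4039 = -0.2380.
        Two-sided p = 2*Phi(z) = 0.811892.
Step 6: alpha = 0.1. fail to reject H0.

W+ = 24.5, W- = 20.5, W = min = 20.5, p = 0.811892, fail to reject H0.


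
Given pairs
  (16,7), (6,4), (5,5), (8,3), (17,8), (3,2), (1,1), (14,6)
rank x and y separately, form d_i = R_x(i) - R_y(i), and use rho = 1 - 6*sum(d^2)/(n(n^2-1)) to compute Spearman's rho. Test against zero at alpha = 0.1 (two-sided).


Step 1: Rank x and y separately (midranks; no ties here).
rank(x): 16->7, 6->4, 5->3, 8->5, 17->8, 3->2, 1->1, 14->6
rank(y): 7->7, 4->4, 5->5, 3->3, 8->8, 2->2, 1->1, 6->6
Step 2: d_i = R_x(i) - R_y(i); compute d_i^2.
  (7-7)^2=0, (4-4)^2=0, (3-5)^2=4, (5-3)^2=4, (8-8)^2=0, (2-2)^2=0, (1-1)^2=0, (6-6)^2=0
sum(d^2) = 8.
Step 3: rho = 1 - 6*8 / (8*(8^2 - 1)) = 1 - 48/504 = 0.904762.
Step 4: Under H0, t = rho * sqrt((n-2)/(1-rho^2)) = 5.2034 ~ t(6).
Step 5: Two-sided p-value from the t-distribution with 6 df = 0.002008.
Step 6: alpha = 0.1. reject H0.

rho = 0.9048, p = 0.002008, reject H0 at alpha = 0.1.


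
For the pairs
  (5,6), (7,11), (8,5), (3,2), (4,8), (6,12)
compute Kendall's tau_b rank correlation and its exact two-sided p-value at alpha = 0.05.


Step 1: Enumerate the 15 unordered pairs (i,j) with i<j and classify each by sign(x_j-x_i) * sign(y_j-y_i).
  (1,2):dx=+2,dy=+5->C; (1,3):dx=+3,dy=-1->D; (1,4):dx=-2,dy=-4->C; (1,5):dx=-1,dy=+2->D
  (1,6):dx=+1,dy=+6->C; (2,3):dx=+1,dy=-6->D; (2,4):dx=-4,dy=-9->C; (2,5):dx=-3,dy=-3->C
  (2,6):dx=-1,dy=+1->D; (3,4):dx=-5,dy=-3->C; (3,5):dx=-4,dy=+3->D; (3,6):dx=-2,dy=+7->D
  (4,5):dx=+1,dy=+6->C; (4,6):dx=+3,dy=+10->C; (5,6):dx=+2,dy=+4->C
Step 2: C = 9, D = 6, total pairs = 15.
Step 3: tau = (C - D)/(n(n-1)/2) = (9 - 6)/15 = 0.200000.
Step 4: Exact two-sided p-value (enumerate n! = 720 permutations of y under H0): p = 0.719444.
Step 5: alpha = 0.05. fail to reject H0.

tau_b = 0.2000 (C=9, D=6), p = 0.719444, fail to reject H0.


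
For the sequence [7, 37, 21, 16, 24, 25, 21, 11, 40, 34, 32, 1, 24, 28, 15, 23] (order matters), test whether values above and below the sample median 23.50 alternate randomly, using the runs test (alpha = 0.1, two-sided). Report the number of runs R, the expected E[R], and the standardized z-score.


Step 1: Compute median = 23.50; label A = above, B = below.
Labels in order: BABBAABBAAABAABB  (n_A = 8, n_B = 8)
Step 2: Count runs R = 9.
Step 3: Under H0 (random ordering), E[R] = 2*n_A*n_B/(n_A+n_B) + 1 = 2*8*8/16 + 1 = 9.0000.
        Var[R] = 2*n_A*n_B*(2*n_A*n_B - n_A - n_B) / ((n_A+n_B)^2 * (n_A+n_B-1)) = 14336/3840 = 3.7333.
        SD[R] = 1.9322.
Step 4: R = E[R], so z = 0 with no continuity correction.
Step 5: Two-sided p-value via normal approximation = 2*(1 - Phi(|z|)) = 1.000000.
Step 6: alpha = 0.1. fail to reject H0.

R = 9, z = 0.0000, p = 1.000000, fail to reject H0.


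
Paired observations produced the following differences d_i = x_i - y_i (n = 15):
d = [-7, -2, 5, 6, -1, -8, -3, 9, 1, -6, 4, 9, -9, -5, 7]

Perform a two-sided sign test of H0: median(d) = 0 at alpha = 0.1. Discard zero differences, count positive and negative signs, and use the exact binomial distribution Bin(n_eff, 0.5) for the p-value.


Step 1: Discard zero differences. Original n = 15; n_eff = number of nonzero differences = 15.
Nonzero differences (with sign): -7, -2, +5, +6, -1, -8, -3, +9, +1, -6, +4, +9, -9, -5, +7
Step 2: Count signs: positive = 7, negative = 8.
Step 3: Under H0: P(positive) = 0.5, so the number of positives S ~ Bin(15, 0.5).
Step 4: Two-sided exact p-value = sum of Bin(15,0.5) probabilities at or below the observed probability = 1.000000.
Step 5: alpha = 0.1. fail to reject H0.

n_eff = 15, pos = 7, neg = 8, p = 1.000000, fail to reject H0.


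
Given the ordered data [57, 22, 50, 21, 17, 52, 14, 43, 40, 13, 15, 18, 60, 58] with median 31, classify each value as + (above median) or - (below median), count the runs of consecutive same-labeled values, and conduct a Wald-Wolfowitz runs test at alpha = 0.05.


Step 1: Compute median = 31; label A = above, B = below.
Labels in order: ABABBABAABBBAA  (n_A = 7, n_B = 7)
Step 2: Count runs R = 9.
Step 3: Under H0 (random ordering), E[R] = 2*n_A*n_B/(n_A+n_B) + 1 = 2*7*7/14 + 1 = 8.0000.
        Var[R] = 2*n_A*n_B*(2*n_A*n_B - n_A - n_B) / ((n_A+n_B)^2 * (n_A+n_B-1)) = 8232/2548 = 3.2308.
        SD[R] = 1.7974.
Step 4: Continuity-corrected z = (R - 0.5 - E[R]) / SD[R] = (9 - 0.5 - 8.0000) / 1.7974 = 0.2782.
Step 5: Two-sided p-value via normal approximation = 2*(1 - Phi(|z|)) = 0.780879.
Step 6: alpha = 0.05. fail to reject H0.

R = 9, z = 0.2782, p = 0.780879, fail to reject H0.


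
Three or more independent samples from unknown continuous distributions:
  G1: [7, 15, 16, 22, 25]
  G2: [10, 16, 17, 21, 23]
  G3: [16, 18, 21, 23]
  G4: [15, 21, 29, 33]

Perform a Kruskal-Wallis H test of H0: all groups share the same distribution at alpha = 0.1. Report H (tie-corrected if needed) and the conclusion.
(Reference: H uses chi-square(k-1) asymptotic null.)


Step 1: Combine all N = 18 observations and assign midranks.
sorted (value, group, rank): (7,G1,1), (10,G2,2), (15,G1,3.5), (15,G4,3.5), (16,G1,6), (16,G2,6), (16,G3,6), (17,G2,8), (18,G3,9), (21,G2,11), (21,G3,11), (21,G4,11), (22,G1,13), (23,G2,14.5), (23,G3,14.5), (25,G1,16), (29,G4,17), (33,G4,18)
Step 2: Sum ranks within each group.
R_1 = 39.5 (n_1 = 5)
R_2 = 41.5 (n_2 = 5)
R_3 = 40.5 (n_3 = 4)
R_4 = 49.5 (n_4 = 4)
Step 3: H = 12/(N(N+1)) * sum(R_i^2/n_i) - 3(N+1)
     = 12/(18*19) * (39.5^2/5 + 41.5^2/5 + 40.5^2/4 + 49.5^2/4) - 3*19
     = 0.035088 * 1679.12 - 57
     = 1.916667.
Step 4: Ties present; correction factor C = 1 - 60/(18^3 - 18) = 0.989680. Corrected H = 1.916667 / 0.989680 = 1.936653.
Step 5: Under H0, H ~ chi^2(3); p-value = 0.585658.
Step 6: alpha = 0.1. fail to reject H0.

H = 1.9367, df = 3, p = 0.585658, fail to reject H0.


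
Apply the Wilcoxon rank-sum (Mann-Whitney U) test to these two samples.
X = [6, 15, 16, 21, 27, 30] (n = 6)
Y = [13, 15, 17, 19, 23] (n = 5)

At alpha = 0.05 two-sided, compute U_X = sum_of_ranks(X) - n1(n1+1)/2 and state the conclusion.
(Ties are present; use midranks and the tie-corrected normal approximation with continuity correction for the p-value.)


Step 1: Combine and sort all 11 observations; assign midranks.
sorted (value, group): (6,X), (13,Y), (15,X), (15,Y), (16,X), (17,Y), (19,Y), (21,X), (23,Y), (27,X), (30,X)
ranks: 6->1, 13->2, 15->3.5, 15->3.5, 16->5, 17->6, 19->7, 21->8, 23->9, 27->10, 30->11
Step 2: Rank sum for X: R1 = 1 + 3.5 + 5 + 8 + 10 + 11 = 38.5.
Step 3: U_X = R1 - n1(n1+1)/2 = 38.5 - 6*7/2 = 38.5 - 21 = 17.5.
       U_Y = n1*n2 - U_X = 30 - 17.5 = 12.5.
Step 4: Ties are present, so use the tie-corrected normal approximation (with continuity correction) for the p-value.
Step 5: p-value = 0.714379; compare to alpha = 0.05. fail to reject H0.

U_X = 17.5, p = 0.714379, fail to reject H0 at alpha = 0.05.


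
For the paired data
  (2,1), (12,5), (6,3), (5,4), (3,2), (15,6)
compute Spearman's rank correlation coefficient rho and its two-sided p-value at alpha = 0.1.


Step 1: Rank x and y separately (midranks; no ties here).
rank(x): 2->1, 12->5, 6->4, 5->3, 3->2, 15->6
rank(y): 1->1, 5->5, 3->3, 4->4, 2->2, 6->6
Step 2: d_i = R_x(i) - R_y(i); compute d_i^2.
  (1-1)^2=0, (5-5)^2=0, (4-3)^2=1, (3-4)^2=1, (2-2)^2=0, (6-6)^2=0
sum(d^2) = 2.
Step 3: rho = 1 - 6*2 / (6*(6^2 - 1)) = 1 - 12/210 = 0.942857.
Step 4: Under H0, t = rho * sqrt((n-2)/(1-rho^2)) = 5.6595 ~ t(4).
Step 5: Two-sided p-value from the t-distribution with 4 df = 0.004805.
Step 6: alpha = 0.1. reject H0.

rho = 0.9429, p = 0.004805, reject H0 at alpha = 0.1.
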